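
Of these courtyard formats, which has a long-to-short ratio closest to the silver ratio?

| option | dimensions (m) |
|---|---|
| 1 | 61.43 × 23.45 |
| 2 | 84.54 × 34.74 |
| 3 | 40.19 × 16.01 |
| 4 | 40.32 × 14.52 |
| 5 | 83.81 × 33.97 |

2

Ratios (long/short): 1 ≈ 2.620; 2 ≈ 2.434; 3 ≈ 2.510; 4 ≈ 2.777; 5 ≈ 2.467.
silver ratio ≈ 2.414; option 2 is nearest (Δ 0.020).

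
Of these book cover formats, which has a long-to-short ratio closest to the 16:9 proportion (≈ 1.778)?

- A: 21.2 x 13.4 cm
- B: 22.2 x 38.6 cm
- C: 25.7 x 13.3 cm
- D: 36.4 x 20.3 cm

D

Ratios (long/short): A ≈ 1.582; B ≈ 1.739; C ≈ 1.932; D ≈ 1.793.
16:9 ≈ 1.778; option D is nearest (Δ 0.015).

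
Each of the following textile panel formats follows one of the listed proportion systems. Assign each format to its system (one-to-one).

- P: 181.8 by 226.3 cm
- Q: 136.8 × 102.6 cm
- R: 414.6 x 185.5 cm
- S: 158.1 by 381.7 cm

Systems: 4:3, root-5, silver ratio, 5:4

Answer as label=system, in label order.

P=5:4, Q=4:3, R=root-5, S=silver ratio

Ratios: P ≈ 1.245; Q ≈ 1.333; R ≈ 2.235; S ≈ 2.414.
Targets: 4:3 ≈ 1.333; root-5 ≈ 2.236; silver ratio ≈ 2.414; 5:4 ≈ 1.250.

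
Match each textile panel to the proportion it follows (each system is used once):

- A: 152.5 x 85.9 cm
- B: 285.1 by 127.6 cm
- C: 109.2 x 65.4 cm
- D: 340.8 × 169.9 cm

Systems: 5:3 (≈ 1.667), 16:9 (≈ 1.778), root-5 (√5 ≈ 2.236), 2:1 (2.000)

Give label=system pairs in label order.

A=16:9, B=root-5, C=5:3, D=2:1

A = 152.5/85.9 ≈ 1.775 → 16:9 (1.778)
B = 285.1/127.6 ≈ 2.234 → root-5 (2.236)
C = 109.2/65.4 ≈ 1.670 → 5:3 (1.667)
D = 340.8/169.9 ≈ 2.006 → 2:1 (2.000)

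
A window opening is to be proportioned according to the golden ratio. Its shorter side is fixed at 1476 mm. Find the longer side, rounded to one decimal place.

golden ratio ≈ 1.61803.
Longer side = 1476 × 1.61803 ≈ 2388.212 → 2388.2 mm.

2388.2 mm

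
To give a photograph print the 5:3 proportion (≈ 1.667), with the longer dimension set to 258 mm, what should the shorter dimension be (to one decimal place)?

5:3 ≈ 1.66667.
Shorter side = 258 ÷ 1.66667 ≈ 154.800 → 154.8 mm.

154.8 mm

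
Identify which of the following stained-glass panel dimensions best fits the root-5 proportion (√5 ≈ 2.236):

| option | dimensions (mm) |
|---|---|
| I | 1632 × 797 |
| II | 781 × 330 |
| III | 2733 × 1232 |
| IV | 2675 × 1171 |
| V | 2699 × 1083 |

Target root-5 ≈ 2.236.
I: 2.048 (Δ0.188)  II: 2.367 (Δ0.131)  III: 2.218 (Δ0.018)  IV: 2.284 (Δ0.048)  V: 2.492 (Δ0.256)

III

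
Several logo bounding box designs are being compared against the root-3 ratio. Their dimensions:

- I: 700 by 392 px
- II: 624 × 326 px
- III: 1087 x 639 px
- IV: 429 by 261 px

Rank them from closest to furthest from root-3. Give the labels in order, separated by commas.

Ratios: I = 700 / 392 ≈ 1.786; II = 624 / 326 ≈ 1.914; III = 1087 / 639 ≈ 1.701; IV = 429 / 261 ≈ 1.644.
|Δ from 1.732|: I 0.054; II 0.182; III 0.031; IV 0.088.

III, I, IV, II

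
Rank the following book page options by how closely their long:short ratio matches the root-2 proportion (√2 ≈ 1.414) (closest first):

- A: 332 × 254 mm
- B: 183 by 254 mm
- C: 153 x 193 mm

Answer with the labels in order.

B, A, C

Ratios: A = 332 / 254 ≈ 1.307; B = 254 / 183 ≈ 1.388; C = 193 / 153 ≈ 1.261.
|Δ from 1.414|: A 0.107; B 0.026; C 0.153.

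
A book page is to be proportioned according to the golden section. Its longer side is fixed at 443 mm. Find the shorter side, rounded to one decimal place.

golden ratio ≈ 1.61803.
Shorter side = 443 ÷ 1.61803 ≈ 273.790 → 273.8 mm.

273.8 mm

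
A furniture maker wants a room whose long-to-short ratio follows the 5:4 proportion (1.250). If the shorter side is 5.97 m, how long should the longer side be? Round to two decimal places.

7.46 m

5:4 = 1.25000.
Longer side = 5.97 × 1.25000 ≈ 7.4625 → 7.46 m.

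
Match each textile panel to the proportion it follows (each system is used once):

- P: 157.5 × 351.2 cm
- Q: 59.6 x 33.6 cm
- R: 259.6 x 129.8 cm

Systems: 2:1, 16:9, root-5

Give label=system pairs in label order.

Ratios: P ≈ 2.230; Q ≈ 1.774; R ≈ 2.000.
Targets: 2:1 ≈ 2.000; 16:9 ≈ 1.778; root-5 ≈ 2.236.

P=root-5, Q=16:9, R=2:1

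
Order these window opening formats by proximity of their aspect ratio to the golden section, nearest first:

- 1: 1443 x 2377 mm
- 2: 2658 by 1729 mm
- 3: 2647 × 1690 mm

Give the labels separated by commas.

1: 2377/1443 ≈ 1.647 → |1.647 − 1.618| = 0.029
2: 2658/1729 ≈ 1.537 → |1.537 − 1.618| = 0.081
3: 2647/1690 ≈ 1.566 → |1.566 − 1.618| = 0.052

1, 3, 2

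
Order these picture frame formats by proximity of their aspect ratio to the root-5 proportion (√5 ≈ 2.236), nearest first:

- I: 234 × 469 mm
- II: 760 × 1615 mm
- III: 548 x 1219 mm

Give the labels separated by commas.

III, II, I

I: 469/234 ≈ 2.004 → |2.004 − 2.236| = 0.232
II: 1615/760 ≈ 2.125 → |2.125 − 2.236| = 0.111
III: 1219/548 ≈ 2.224 → |2.224 − 2.236| = 0.012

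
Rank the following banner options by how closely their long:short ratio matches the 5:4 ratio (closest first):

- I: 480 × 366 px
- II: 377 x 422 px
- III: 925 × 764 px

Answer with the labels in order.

III, I, II

Ratios: I = 480 / 366 ≈ 1.311; II = 422 / 377 ≈ 1.119; III = 925 / 764 ≈ 1.211.
|Δ from 1.250|: I 0.061; II 0.131; III 0.039.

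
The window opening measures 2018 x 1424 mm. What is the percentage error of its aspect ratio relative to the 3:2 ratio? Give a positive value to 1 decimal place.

Ratio = 2018 / 1424 ≈ 1.4171.
Ideal 3:2 = 1.5000. |1.4171 − 1.5000| / 1.5000 ≈ 5.53% → 5.5%.

5.5%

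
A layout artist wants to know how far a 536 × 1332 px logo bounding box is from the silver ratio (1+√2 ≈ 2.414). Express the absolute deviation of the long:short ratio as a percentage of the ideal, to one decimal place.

Ratio = 1332 / 536 ≈ 2.4851.
Ideal silver ratio ≈ 2.4142. |2.4851 − 2.4142| / 2.4142 ≈ 2.94% → 2.9%.

2.9%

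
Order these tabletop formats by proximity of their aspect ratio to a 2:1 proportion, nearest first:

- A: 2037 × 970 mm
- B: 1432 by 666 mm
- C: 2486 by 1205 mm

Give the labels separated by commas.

C, A, B

Ratios: A = 2037 / 970 ≈ 2.100; B = 1432 / 666 ≈ 2.150; C = 2486 / 1205 ≈ 2.063.
|Δ from 2.000|: A 0.100; B 0.150; C 0.063.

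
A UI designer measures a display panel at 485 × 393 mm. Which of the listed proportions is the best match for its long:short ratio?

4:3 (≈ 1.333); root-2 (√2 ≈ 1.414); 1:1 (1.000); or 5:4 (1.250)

Ratio = 485 / 393 ≈ 1.234.
Distances: 4:3 1.333 (Δ 0.099); root-2 1.414 (Δ 0.180); 1:1 1.000 (Δ 0.234); 5:4 1.250 (Δ 0.016).

5:4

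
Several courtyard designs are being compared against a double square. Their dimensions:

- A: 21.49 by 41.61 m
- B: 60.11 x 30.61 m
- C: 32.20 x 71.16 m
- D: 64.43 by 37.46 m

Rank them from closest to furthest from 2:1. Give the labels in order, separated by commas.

B, A, C, D

A: 41.61/21.49 ≈ 1.936 → |1.936 − 2.000| = 0.064
B: 60.11/30.61 ≈ 1.964 → |1.964 − 2.000| = 0.036
C: 71.16/32.20 ≈ 2.210 → |2.210 − 2.000| = 0.210
D: 64.43/37.46 ≈ 1.720 → |1.720 − 2.000| = 0.280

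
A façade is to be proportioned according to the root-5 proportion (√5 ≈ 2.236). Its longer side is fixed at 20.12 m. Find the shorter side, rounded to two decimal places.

9.00 m

root-5 ≈ 2.23607.
Shorter side = 20.12 ÷ 2.23607 ≈ 8.9979 → 9.00 m.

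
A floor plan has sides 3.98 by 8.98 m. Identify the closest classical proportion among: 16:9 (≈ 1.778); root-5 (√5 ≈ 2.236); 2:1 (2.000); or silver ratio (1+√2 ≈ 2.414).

8.98/3.98 ≈ 2.256. Nearest candidates are root-5 (2.236, off by 0.020) and silver ratio (2.414, off by 0.158).

root-5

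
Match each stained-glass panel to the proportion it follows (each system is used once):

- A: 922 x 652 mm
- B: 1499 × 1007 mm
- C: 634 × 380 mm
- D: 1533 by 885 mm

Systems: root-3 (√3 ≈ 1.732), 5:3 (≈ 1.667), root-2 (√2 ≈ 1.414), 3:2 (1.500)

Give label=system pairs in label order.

A = 922/652 ≈ 1.414 → root-2 (1.414)
B = 1499/1007 ≈ 1.489 → 3:2 (1.500)
C = 634/380 ≈ 1.668 → 5:3 (1.667)
D = 1533/885 ≈ 1.732 → root-3 (1.732)

A=root-2, B=3:2, C=5:3, D=root-3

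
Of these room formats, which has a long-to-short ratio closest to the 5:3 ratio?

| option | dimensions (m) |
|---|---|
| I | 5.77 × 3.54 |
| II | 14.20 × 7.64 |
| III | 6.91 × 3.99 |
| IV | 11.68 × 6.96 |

IV

Target 5:3 ≈ 1.667.
I: 1.630 (Δ0.037)  II: 1.859 (Δ0.192)  III: 1.732 (Δ0.065)  IV: 1.678 (Δ0.011)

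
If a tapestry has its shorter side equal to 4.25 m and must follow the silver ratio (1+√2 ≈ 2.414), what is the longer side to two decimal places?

10.26 m

silver ratio ≈ 2.41421.
Longer side = 4.25 × 2.41421 ≈ 10.2604 → 10.26 m.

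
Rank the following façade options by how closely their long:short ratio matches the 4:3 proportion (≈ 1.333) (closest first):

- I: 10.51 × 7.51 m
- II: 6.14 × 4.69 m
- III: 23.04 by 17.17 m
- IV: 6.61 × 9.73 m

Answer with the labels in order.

III, II, I, IV

Ratios: I = 10.51 / 7.51 ≈ 1.399; II = 6.14 / 4.69 ≈ 1.309; III = 23.04 / 17.17 ≈ 1.342; IV = 9.73 / 6.61 ≈ 1.472.
|Δ from 1.333|: I 0.066; II 0.024; III 0.009; IV 0.139.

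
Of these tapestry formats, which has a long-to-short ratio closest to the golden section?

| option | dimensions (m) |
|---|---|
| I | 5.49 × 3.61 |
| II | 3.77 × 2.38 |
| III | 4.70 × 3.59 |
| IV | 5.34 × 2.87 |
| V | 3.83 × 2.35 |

V

Ratios (long/short): I ≈ 1.521; II ≈ 1.584; III ≈ 1.309; IV ≈ 1.861; V ≈ 1.630.
golden ratio ≈ 1.618; option V is nearest (Δ 0.012).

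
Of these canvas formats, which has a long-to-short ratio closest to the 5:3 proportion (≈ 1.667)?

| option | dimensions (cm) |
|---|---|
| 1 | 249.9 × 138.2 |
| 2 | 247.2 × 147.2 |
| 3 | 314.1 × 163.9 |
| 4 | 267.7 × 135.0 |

2

Target 5:3 ≈ 1.667.
1: 1.808 (Δ0.141)  2: 1.679 (Δ0.012)  3: 1.916 (Δ0.249)  4: 1.983 (Δ0.316)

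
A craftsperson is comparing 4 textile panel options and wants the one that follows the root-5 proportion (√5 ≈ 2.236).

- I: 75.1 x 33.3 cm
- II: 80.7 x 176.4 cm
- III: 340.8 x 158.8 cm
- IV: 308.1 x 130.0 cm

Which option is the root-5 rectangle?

I

Ratios (long/short): I ≈ 2.255; II ≈ 2.186; III ≈ 2.146; IV ≈ 2.370.
root-5 ≈ 2.236; option I is nearest (Δ 0.019).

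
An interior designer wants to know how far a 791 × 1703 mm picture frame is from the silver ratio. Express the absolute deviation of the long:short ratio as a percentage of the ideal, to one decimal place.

10.8%

Ratio = 1703 / 791 ≈ 2.1530.
Ideal silver ratio ≈ 2.4142. |2.1530 − 2.4142| / 2.4142 ≈ 10.82% → 10.8%.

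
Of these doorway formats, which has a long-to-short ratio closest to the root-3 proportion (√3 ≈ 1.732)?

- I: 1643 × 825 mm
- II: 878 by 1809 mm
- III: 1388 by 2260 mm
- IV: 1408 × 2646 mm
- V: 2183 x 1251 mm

Ratios (long/short): I ≈ 1.992; II ≈ 2.060; III ≈ 1.628; IV ≈ 1.879; V ≈ 1.745.
root-3 ≈ 1.732; option V is nearest (Δ 0.013).

V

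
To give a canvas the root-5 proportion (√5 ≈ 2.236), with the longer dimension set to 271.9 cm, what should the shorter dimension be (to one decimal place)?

121.6 cm

root-5 ≈ 2.23607.
Shorter side = 271.9 ÷ 2.23607 ≈ 121.597 → 121.6 cm.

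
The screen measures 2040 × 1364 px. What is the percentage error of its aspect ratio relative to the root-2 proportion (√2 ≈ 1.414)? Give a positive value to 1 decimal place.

5.8%

Ratio = 2040 / 1364 ≈ 1.4956.
Ideal root-2 ≈ 1.4142. |1.4956 − 1.4142| / 1.4142 ≈ 5.76% → 5.8%.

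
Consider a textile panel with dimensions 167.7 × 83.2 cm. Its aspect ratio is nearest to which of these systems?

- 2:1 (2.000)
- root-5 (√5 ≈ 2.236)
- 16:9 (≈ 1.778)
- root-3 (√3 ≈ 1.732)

2:1

167.7/83.2 ≈ 2.016. Nearest candidates are 2:1 (2.000, off by 0.016) and root-5 (2.236, off by 0.220).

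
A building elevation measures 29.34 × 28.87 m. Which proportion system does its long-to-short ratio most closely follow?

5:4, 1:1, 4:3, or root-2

1:1

Ratio = 29.34 / 28.87 ≈ 1.016.
Distances: 5:4 1.250 (Δ 0.234); 1:1 1.000 (Δ 0.016); 4:3 1.333 (Δ 0.317); root-2 1.414 (Δ 0.398).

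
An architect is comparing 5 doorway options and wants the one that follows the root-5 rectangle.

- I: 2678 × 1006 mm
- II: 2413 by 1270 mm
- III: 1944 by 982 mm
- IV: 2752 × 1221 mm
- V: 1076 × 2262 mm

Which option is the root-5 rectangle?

IV

Ratios (long/short): I ≈ 2.662; II ≈ 1.900; III ≈ 1.980; IV ≈ 2.254; V ≈ 2.102.
root-5 ≈ 2.236; option IV is nearest (Δ 0.018).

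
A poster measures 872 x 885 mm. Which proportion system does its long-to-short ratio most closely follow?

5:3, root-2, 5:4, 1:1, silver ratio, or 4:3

Ratio = 885 / 872 ≈ 1.015.
Distances: 5:3 1.667 (Δ 0.652); root-2 1.414 (Δ 0.399); 5:4 1.250 (Δ 0.235); 1:1 1.000 (Δ 0.015); silver ratio 2.414 (Δ 1.399); 4:3 1.333 (Δ 0.318).

1:1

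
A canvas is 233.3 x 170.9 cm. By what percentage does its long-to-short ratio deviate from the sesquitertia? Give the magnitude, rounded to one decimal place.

2.4%

Ratio = 233.3 / 170.9 ≈ 1.3651.
Ideal 4:3 ≈ 1.3333. |1.3651 − 1.3333| / 1.3333 ≈ 2.39% → 2.4%.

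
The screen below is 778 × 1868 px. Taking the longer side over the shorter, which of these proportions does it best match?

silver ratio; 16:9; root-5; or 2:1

1868/778 ≈ 2.401. Nearest candidates are silver ratio (2.414, off by 0.013) and root-5 (2.236, off by 0.165).

silver ratio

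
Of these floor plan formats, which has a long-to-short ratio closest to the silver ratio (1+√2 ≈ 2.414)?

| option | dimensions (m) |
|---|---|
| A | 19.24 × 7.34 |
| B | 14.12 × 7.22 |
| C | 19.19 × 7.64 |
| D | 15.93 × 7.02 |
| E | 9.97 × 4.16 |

Ratios (long/short): A ≈ 2.621; B ≈ 1.956; C ≈ 2.512; D ≈ 2.269; E ≈ 2.397.
silver ratio ≈ 2.414; option E is nearest (Δ 0.017).

E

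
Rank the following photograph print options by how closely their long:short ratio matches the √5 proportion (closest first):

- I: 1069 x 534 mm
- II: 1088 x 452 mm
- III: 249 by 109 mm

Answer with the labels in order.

III, II, I

I: 1069/534 ≈ 2.002 → |2.002 − 2.236| = 0.234
II: 1088/452 ≈ 2.407 → |2.407 − 2.236| = 0.171
III: 249/109 ≈ 2.284 → |2.284 − 2.236| = 0.048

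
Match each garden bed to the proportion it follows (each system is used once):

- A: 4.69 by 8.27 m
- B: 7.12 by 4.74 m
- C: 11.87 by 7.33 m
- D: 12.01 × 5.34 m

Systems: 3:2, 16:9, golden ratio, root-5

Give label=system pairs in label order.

A=16:9, B=3:2, C=golden ratio, D=root-5

Ratios: A ≈ 1.763; B ≈ 1.502; C ≈ 1.619; D ≈ 2.249.
Targets: 3:2 ≈ 1.500; 16:9 ≈ 1.778; golden ratio ≈ 1.618; root-5 ≈ 2.236.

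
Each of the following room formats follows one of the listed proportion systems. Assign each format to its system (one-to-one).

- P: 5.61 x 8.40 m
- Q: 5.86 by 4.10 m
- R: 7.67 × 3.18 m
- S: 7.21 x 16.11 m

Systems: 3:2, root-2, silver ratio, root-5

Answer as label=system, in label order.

Ratios: P ≈ 1.497; Q ≈ 1.429; R ≈ 2.412; S ≈ 2.234.
Targets: 3:2 ≈ 1.500; root-2 ≈ 1.414; silver ratio ≈ 2.414; root-5 ≈ 2.236.

P=3:2, Q=root-2, R=silver ratio, S=root-5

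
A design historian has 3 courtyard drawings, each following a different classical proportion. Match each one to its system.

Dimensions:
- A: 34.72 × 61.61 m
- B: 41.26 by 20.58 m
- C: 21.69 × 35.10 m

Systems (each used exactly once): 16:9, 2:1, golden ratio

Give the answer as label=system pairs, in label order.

A = 61.61/34.72 ≈ 1.774 → 16:9 (1.778)
B = 41.26/20.58 ≈ 2.005 → 2:1 (2.000)
C = 35.10/21.69 ≈ 1.618 → golden ratio (1.618)

A=16:9, B=2:1, C=golden ratio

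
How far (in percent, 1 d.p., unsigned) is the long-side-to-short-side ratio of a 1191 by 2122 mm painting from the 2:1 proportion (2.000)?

Ratio = 2122 / 1191 ≈ 1.7817.
Ideal 2:1 = 2.0000. |1.7817 − 2.0000| / 2.0000 ≈ 10.91% → 10.9%.

10.9%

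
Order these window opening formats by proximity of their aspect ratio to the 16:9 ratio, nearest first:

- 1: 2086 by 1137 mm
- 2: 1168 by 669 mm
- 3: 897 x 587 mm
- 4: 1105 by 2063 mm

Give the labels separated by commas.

2, 1, 4, 3

Ratios: 1 = 2086 / 1137 ≈ 1.835; 2 = 1168 / 669 ≈ 1.746; 3 = 897 / 587 ≈ 1.528; 4 = 2063 / 1105 ≈ 1.867.
|Δ from 1.778|: 1 0.057; 2 0.032; 3 0.250; 4 0.089.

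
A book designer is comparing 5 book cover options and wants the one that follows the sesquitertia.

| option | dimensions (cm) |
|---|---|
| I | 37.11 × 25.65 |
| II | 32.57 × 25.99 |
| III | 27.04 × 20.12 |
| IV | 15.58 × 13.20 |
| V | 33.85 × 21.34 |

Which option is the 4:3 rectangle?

Ratios (long/short): I ≈ 1.447; II ≈ 1.253; III ≈ 1.344; IV ≈ 1.180; V ≈ 1.586.
4:3 ≈ 1.333; option III is nearest (Δ 0.011).

III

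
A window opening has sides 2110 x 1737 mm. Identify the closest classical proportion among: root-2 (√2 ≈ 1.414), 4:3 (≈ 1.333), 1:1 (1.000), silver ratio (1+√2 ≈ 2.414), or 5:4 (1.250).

2110/1737 ≈ 1.215. Nearest candidates are 5:4 (1.250, off by 0.035) and 4:3 (1.333, off by 0.118).

5:4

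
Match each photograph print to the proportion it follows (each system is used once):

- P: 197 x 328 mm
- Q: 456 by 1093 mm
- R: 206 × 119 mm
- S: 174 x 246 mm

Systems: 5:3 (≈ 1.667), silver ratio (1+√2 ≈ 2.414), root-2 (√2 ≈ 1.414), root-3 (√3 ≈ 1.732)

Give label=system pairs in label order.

P=5:3, Q=silver ratio, R=root-3, S=root-2

Ratios: P ≈ 1.665; Q ≈ 2.397; R ≈ 1.731; S ≈ 1.414.
Targets: 5:3 ≈ 1.667; silver ratio ≈ 2.414; root-2 ≈ 1.414; root-3 ≈ 1.732.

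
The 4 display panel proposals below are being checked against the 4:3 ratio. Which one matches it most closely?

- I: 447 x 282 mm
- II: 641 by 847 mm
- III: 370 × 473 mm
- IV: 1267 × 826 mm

II

Ratios (long/short): I ≈ 1.585; II ≈ 1.321; III ≈ 1.278; IV ≈ 1.534.
4:3 ≈ 1.333; option II is nearest (Δ 0.012).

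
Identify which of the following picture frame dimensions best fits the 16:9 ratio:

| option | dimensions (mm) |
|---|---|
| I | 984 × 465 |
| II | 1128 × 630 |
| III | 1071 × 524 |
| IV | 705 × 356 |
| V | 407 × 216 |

II

Target 16:9 ≈ 1.778.
I: 2.116 (Δ0.338)  II: 1.790 (Δ0.012)  III: 2.044 (Δ0.266)  IV: 1.980 (Δ0.202)  V: 1.884 (Δ0.106)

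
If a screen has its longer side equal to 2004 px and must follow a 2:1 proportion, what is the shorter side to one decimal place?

1002.0 px

2:1 = 2.00000.
Shorter side = 2004 ÷ 2.00000 ≈ 1002.000 → 1002.0 px.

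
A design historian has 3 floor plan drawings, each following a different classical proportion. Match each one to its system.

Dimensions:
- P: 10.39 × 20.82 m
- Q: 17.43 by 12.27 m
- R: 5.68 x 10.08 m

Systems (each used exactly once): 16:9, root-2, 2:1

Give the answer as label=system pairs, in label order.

Ratios: P ≈ 2.004; Q ≈ 1.421; R ≈ 1.775.
Targets: 16:9 ≈ 1.778; root-2 ≈ 1.414; 2:1 ≈ 2.000.

P=2:1, Q=root-2, R=16:9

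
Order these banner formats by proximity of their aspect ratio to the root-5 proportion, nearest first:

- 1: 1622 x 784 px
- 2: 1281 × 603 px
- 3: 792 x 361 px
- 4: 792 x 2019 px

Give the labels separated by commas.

1: 1622/784 ≈ 2.069 → |2.069 − 2.236| = 0.167
2: 1281/603 ≈ 2.124 → |2.124 − 2.236| = 0.112
3: 792/361 ≈ 2.194 → |2.194 − 2.236| = 0.042
4: 2019/792 ≈ 2.549 → |2.549 − 2.236| = 0.313

3, 2, 1, 4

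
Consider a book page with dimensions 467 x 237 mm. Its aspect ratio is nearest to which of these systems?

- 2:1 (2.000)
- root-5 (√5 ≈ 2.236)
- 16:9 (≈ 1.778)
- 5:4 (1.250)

Ratio = 467 / 237 ≈ 1.970.
Distances: 2:1 2.000 (Δ 0.030); root-5 2.236 (Δ 0.266); 16:9 1.778 (Δ 0.192); 5:4 1.250 (Δ 0.720).

2:1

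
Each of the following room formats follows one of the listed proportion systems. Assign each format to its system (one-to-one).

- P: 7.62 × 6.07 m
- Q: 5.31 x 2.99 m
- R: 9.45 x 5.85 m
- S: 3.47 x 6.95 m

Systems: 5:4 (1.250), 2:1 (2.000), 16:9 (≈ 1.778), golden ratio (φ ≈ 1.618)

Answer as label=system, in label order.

P = 7.62/6.07 ≈ 1.255 → 5:4 (1.250)
Q = 5.31/2.99 ≈ 1.776 → 16:9 (1.778)
R = 9.45/5.85 ≈ 1.615 → golden ratio (1.618)
S = 6.95/3.47 ≈ 2.003 → 2:1 (2.000)

P=5:4, Q=16:9, R=golden ratio, S=2:1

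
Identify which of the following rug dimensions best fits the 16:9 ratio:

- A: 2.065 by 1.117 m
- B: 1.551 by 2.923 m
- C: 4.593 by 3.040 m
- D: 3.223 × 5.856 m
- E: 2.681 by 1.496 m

Ratios (long/short): A ≈ 1.849; B ≈ 1.885; C ≈ 1.511; D ≈ 1.817; E ≈ 1.792.
16:9 ≈ 1.778; option E is nearest (Δ 0.014).

E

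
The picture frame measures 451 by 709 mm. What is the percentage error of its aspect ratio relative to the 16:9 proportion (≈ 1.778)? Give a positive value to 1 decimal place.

Ratio = 709 / 451 ≈ 1.5721.
Ideal 16:9 ≈ 1.7778. |1.5721 − 1.7778| / 1.7778 ≈ 11.57% → 11.6%.

11.6%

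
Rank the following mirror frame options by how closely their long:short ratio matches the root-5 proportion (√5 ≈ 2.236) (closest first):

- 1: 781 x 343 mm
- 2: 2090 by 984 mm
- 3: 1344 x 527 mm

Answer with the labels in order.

Ratios: 1 = 781 / 343 ≈ 2.277; 2 = 2090 / 984 ≈ 2.124; 3 = 1344 / 527 ≈ 2.550.
|Δ from 2.236|: 1 0.041; 2 0.112; 3 0.314.

1, 2, 3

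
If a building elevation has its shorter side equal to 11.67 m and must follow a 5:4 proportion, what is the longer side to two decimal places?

5:4 = 1.25000.
Longer side = 11.67 × 1.25000 ≈ 14.5875 → 14.59 m.

14.59 m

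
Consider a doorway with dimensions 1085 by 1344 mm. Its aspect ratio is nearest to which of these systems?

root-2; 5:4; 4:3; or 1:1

Ratio = 1344 / 1085 ≈ 1.239.
Distances: root-2 1.414 (Δ 0.175); 5:4 1.250 (Δ 0.011); 4:3 1.333 (Δ 0.094); 1:1 1.000 (Δ 0.239).

5:4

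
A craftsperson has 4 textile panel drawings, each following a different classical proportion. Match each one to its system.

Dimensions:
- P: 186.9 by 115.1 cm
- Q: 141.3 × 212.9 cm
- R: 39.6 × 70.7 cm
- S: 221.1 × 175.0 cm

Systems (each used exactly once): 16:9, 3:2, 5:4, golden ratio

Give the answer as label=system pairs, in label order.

Ratios: P ≈ 1.624; Q ≈ 1.507; R ≈ 1.785; S ≈ 1.263.
Targets: 16:9 ≈ 1.778; 3:2 ≈ 1.500; 5:4 ≈ 1.250; golden ratio ≈ 1.618.

P=golden ratio, Q=3:2, R=16:9, S=5:4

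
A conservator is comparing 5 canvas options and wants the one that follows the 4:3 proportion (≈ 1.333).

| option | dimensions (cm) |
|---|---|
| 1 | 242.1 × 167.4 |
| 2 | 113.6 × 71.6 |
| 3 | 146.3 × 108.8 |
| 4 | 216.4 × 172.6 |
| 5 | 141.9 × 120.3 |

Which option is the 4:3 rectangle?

Target 4:3 ≈ 1.333.
1: 1.446 (Δ0.113)  2: 1.587 (Δ0.254)  3: 1.345 (Δ0.012)  4: 1.254 (Δ0.079)  5: 1.180 (Δ0.153)

3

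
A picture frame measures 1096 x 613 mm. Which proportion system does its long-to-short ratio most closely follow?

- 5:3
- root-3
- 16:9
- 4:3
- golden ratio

16:9

1096/613 ≈ 1.788. Nearest candidates are 16:9 (1.778, off by 0.010) and root-3 (1.732, off by 0.056).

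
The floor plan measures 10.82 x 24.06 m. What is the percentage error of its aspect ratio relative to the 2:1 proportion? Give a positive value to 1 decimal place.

11.2%

Ratio = 24.06 / 10.82 ≈ 2.2237.
Ideal 2:1 = 2.0000. |2.2237 − 2.0000| / 2.0000 ≈ 11.19% → 11.2%.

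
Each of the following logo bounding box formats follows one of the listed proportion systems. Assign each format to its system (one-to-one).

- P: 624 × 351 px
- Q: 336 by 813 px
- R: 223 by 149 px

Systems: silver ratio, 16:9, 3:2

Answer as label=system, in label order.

P=16:9, Q=silver ratio, R=3:2

P = 624/351 ≈ 1.778 → 16:9 (1.778)
Q = 813/336 ≈ 2.420 → silver ratio (2.414)
R = 223/149 ≈ 1.497 → 3:2 (1.500)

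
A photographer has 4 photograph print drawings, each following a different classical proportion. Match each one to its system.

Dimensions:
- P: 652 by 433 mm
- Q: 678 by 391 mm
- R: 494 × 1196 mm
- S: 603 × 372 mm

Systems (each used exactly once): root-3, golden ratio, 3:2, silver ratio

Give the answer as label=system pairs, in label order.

P=3:2, Q=root-3, R=silver ratio, S=golden ratio

Ratios: P ≈ 1.506; Q ≈ 1.734; R ≈ 2.421; S ≈ 1.621.
Targets: root-3 ≈ 1.732; golden ratio ≈ 1.618; 3:2 ≈ 1.500; silver ratio ≈ 2.414.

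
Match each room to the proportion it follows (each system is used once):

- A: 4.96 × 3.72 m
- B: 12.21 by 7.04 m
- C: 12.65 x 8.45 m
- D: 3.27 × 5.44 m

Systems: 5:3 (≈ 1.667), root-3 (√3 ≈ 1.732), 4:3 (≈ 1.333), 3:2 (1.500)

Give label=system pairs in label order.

A=4:3, B=root-3, C=3:2, D=5:3

A = 4.96/3.72 ≈ 1.333 → 4:3 (1.333)
B = 12.21/7.04 ≈ 1.734 → root-3 (1.732)
C = 12.65/8.45 ≈ 1.497 → 3:2 (1.500)
D = 5.44/3.27 ≈ 1.664 → 5:3 (1.667)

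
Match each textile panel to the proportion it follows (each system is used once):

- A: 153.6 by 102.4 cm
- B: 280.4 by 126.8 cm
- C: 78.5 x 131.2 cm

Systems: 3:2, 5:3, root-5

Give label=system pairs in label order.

Ratios: A ≈ 1.500; B ≈ 2.211; C ≈ 1.671.
Targets: 3:2 ≈ 1.500; 5:3 ≈ 1.667; root-5 ≈ 2.236.

A=3:2, B=root-5, C=5:3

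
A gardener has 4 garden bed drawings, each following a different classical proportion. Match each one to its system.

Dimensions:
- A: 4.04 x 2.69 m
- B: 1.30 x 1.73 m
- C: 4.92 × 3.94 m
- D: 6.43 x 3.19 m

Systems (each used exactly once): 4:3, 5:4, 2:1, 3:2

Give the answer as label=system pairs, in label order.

A=3:2, B=4:3, C=5:4, D=2:1

Ratios: A ≈ 1.502; B ≈ 1.331; C ≈ 1.249; D ≈ 2.016.
Targets: 4:3 ≈ 1.333; 5:4 ≈ 1.250; 2:1 ≈ 2.000; 3:2 ≈ 1.500.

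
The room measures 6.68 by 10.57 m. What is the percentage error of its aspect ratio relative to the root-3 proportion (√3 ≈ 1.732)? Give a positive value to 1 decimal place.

Ratio = 10.57 / 6.68 ≈ 1.5823.
Ideal root-3 ≈ 1.7321. |1.5823 − 1.7321| / 1.7321 ≈ 8.65% → 8.6%.

8.6%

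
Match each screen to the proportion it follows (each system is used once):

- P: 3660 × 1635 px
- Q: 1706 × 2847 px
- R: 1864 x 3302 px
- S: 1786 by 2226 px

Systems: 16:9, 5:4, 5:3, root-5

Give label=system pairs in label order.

P = 3660/1635 ≈ 2.239 → root-5 (2.236)
Q = 2847/1706 ≈ 1.669 → 5:3 (1.667)
R = 3302/1864 ≈ 1.771 → 16:9 (1.778)
S = 2226/1786 ≈ 1.246 → 5:4 (1.250)

P=root-5, Q=5:3, R=16:9, S=5:4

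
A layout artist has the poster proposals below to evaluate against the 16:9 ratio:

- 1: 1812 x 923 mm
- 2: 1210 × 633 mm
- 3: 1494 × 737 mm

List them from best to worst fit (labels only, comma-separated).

2, 1, 3

1: 1812/923 ≈ 1.963 → |1.963 − 1.778| = 0.185
2: 1210/633 ≈ 1.912 → |1.912 − 1.778| = 0.134
3: 1494/737 ≈ 2.027 → |2.027 − 1.778| = 0.249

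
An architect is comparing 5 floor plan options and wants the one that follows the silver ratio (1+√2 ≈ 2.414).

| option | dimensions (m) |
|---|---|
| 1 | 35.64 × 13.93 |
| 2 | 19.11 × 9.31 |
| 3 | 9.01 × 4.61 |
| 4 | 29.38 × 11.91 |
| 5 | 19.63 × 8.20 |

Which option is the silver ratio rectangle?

5

Ratios (long/short): 1 ≈ 2.559; 2 ≈ 2.053; 3 ≈ 1.954; 4 ≈ 2.467; 5 ≈ 2.394.
silver ratio ≈ 2.414; option 5 is nearest (Δ 0.020).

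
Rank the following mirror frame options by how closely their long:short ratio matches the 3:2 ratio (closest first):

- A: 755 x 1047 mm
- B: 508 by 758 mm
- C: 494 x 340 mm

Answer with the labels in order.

B, C, A

A: 1047/755 ≈ 1.387 → |1.387 − 1.500| = 0.113
B: 758/508 ≈ 1.492 → |1.492 − 1.500| = 0.008
C: 494/340 ≈ 1.453 → |1.453 − 1.500| = 0.047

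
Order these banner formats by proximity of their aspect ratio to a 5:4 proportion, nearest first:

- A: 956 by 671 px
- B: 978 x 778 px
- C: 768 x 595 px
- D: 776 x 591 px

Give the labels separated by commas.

Ratios: A = 956 / 671 ≈ 1.425; B = 978 / 778 ≈ 1.257; C = 768 / 595 ≈ 1.291; D = 776 / 591 ≈ 1.313.
|Δ from 1.250|: A 0.175; B 0.007; C 0.041; D 0.063.

B, C, D, A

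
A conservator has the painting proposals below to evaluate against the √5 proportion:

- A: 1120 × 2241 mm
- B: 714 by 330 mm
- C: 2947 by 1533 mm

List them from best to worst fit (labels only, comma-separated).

B, A, C

A: 2241/1120 ≈ 2.001 → |2.001 − 2.236| = 0.235
B: 714/330 ≈ 2.164 → |2.164 − 2.236| = 0.072
C: 2947/1533 ≈ 1.922 → |1.922 − 2.236| = 0.314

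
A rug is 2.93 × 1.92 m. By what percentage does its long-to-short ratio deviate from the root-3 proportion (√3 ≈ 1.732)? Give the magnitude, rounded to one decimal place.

11.9%

Ratio = 2.93 / 1.92 ≈ 1.5260.
Ideal root-3 ≈ 1.7321. |1.5260 − 1.7321| / 1.7321 ≈ 11.90% → 11.9%.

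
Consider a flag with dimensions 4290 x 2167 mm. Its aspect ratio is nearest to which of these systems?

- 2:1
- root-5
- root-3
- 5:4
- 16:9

2:1

Ratio = 4290 / 2167 ≈ 1.980.
Distances: 2:1 2.000 (Δ 0.020); root-5 2.236 (Δ 0.256); root-3 1.732 (Δ 0.248); 5:4 1.250 (Δ 0.730); 16:9 1.778 (Δ 0.202).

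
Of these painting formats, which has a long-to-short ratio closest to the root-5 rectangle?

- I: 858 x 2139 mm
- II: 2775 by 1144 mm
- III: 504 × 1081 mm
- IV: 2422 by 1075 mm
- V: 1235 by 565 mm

Ratios (long/short): I ≈ 2.493; II ≈ 2.426; III ≈ 2.145; IV ≈ 2.253; V ≈ 2.186.
root-5 ≈ 2.236; option IV is nearest (Δ 0.017).

IV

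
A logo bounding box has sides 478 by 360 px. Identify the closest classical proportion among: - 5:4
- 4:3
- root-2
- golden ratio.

4:3

478/360 ≈ 1.328. Nearest candidates are 4:3 (1.333, off by 0.005) and 5:4 (1.250, off by 0.078).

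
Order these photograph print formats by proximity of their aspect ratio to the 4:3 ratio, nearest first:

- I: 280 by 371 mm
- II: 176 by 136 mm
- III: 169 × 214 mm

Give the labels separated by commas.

I: 371/280 ≈ 1.325 → |1.325 − 1.333| = 0.008
II: 176/136 ≈ 1.294 → |1.294 − 1.333| = 0.039
III: 214/169 ≈ 1.266 → |1.266 − 1.333| = 0.067

I, II, III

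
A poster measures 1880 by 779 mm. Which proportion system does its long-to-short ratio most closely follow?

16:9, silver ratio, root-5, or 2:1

Ratio = 1880 / 779 ≈ 2.413.
Distances: 16:9 1.778 (Δ 0.635); silver ratio 2.414 (Δ 0.001); root-5 2.236 (Δ 0.177); 2:1 2.000 (Δ 0.413).

silver ratio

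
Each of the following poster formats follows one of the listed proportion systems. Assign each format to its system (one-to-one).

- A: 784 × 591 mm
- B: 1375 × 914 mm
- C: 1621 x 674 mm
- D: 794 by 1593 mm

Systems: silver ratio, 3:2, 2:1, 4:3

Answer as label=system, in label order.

A = 784/591 ≈ 1.327 → 4:3 (1.333)
B = 1375/914 ≈ 1.504 → 3:2 (1.500)
C = 1621/674 ≈ 2.405 → silver ratio (2.414)
D = 1593/794 ≈ 2.006 → 2:1 (2.000)

A=4:3, B=3:2, C=silver ratio, D=2:1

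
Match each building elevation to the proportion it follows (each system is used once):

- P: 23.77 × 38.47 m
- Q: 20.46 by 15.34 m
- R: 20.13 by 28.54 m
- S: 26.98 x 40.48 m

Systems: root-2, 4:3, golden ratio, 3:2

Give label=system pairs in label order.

P=golden ratio, Q=4:3, R=root-2, S=3:2

P = 38.47/23.77 ≈ 1.618 → golden ratio (1.618)
Q = 20.46/15.34 ≈ 1.334 → 4:3 (1.333)
R = 28.54/20.13 ≈ 1.418 → root-2 (1.414)
S = 40.48/26.98 ≈ 1.500 → 3:2 (1.500)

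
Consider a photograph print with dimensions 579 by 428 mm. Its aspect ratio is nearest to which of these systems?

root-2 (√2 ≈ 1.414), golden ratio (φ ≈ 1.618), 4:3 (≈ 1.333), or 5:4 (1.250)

579/428 ≈ 1.353. Nearest candidates are 4:3 (1.333, off by 0.020) and root-2 (1.414, off by 0.061).

4:3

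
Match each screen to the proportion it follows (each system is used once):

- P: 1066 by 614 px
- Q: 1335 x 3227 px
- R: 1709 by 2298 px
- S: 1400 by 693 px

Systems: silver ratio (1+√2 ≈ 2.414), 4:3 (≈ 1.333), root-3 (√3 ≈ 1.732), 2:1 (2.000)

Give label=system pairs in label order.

P=root-3, Q=silver ratio, R=4:3, S=2:1

Ratios: P ≈ 1.736; Q ≈ 2.417; R ≈ 1.345; S ≈ 2.020.
Targets: silver ratio ≈ 2.414; 4:3 ≈ 1.333; root-3 ≈ 1.732; 2:1 ≈ 2.000.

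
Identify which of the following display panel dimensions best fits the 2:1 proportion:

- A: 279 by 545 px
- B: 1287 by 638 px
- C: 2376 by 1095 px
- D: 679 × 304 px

Ratios (long/short): A ≈ 1.953; B ≈ 2.017; C ≈ 2.170; D ≈ 2.234.
2:1 ≈ 2.000; option B is nearest (Δ 0.017).

B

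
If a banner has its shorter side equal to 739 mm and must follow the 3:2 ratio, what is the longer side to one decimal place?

3:2 = 1.50000.
Longer side = 739 × 1.50000 ≈ 1108.500 → 1108.5 mm.

1108.5 mm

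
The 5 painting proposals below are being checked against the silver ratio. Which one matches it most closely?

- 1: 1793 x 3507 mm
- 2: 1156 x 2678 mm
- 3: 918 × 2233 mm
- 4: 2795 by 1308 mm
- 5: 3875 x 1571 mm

Ratios (long/short): 1 ≈ 1.956; 2 ≈ 2.317; 3 ≈ 2.432; 4 ≈ 2.137; 5 ≈ 2.467.
silver ratio ≈ 2.414; option 3 is nearest (Δ 0.018).

3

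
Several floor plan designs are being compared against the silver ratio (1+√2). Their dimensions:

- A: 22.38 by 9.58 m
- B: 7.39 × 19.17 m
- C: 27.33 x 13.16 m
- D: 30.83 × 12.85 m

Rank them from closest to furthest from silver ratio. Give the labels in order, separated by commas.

D, A, B, C

A: 22.38/9.58 ≈ 2.336 → |2.336 − 2.414| = 0.078
B: 19.17/7.39 ≈ 2.594 → |2.594 − 2.414| = 0.180
C: 27.33/13.16 ≈ 2.077 → |2.077 − 2.414| = 0.337
D: 30.83/12.85 ≈ 2.399 → |2.399 − 2.414| = 0.015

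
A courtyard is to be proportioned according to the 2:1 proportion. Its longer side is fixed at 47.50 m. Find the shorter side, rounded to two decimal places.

2:1 = 2.00000.
Shorter side = 47.50 ÷ 2.00000 ≈ 23.7500 → 23.75 m.

23.75 m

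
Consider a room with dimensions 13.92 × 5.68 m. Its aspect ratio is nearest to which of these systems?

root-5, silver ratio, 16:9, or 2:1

silver ratio

Ratio = 13.92 / 5.68 ≈ 2.451.
Distances: root-5 2.236 (Δ 0.215); silver ratio 2.414 (Δ 0.037); 16:9 1.778 (Δ 0.673); 2:1 2.000 (Δ 0.451).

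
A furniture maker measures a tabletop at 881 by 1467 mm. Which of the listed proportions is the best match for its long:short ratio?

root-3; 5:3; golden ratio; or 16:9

1467/881 ≈ 1.665. Nearest candidates are 5:3 (1.667, off by 0.002) and golden ratio (1.618, off by 0.047).

5:3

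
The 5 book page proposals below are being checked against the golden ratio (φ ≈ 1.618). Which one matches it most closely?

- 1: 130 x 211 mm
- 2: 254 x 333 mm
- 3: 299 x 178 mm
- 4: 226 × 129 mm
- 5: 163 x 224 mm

Ratios (long/short): 1 ≈ 1.623; 2 ≈ 1.311; 3 ≈ 1.680; 4 ≈ 1.752; 5 ≈ 1.374.
golden ratio ≈ 1.618; option 1 is nearest (Δ 0.005).

1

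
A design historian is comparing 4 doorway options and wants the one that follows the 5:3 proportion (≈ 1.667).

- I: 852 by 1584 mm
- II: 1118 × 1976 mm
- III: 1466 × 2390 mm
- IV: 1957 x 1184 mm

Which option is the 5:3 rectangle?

IV

Ratios (long/short): I ≈ 1.859; II ≈ 1.767; III ≈ 1.630; IV ≈ 1.653.
5:3 ≈ 1.667; option IV is nearest (Δ 0.014).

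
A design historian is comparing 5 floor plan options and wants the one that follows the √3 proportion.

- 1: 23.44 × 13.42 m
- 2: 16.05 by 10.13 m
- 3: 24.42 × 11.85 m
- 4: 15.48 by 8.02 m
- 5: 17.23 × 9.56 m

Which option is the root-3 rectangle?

1

Ratios (long/short): 1 ≈ 1.747; 2 ≈ 1.584; 3 ≈ 2.061; 4 ≈ 1.930; 5 ≈ 1.802.
root-3 ≈ 1.732; option 1 is nearest (Δ 0.015).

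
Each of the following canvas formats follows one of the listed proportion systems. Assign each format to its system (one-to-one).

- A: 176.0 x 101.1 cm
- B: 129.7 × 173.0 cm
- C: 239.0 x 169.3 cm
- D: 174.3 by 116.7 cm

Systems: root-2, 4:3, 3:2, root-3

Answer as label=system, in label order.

A=root-3, B=4:3, C=root-2, D=3:2

Ratios: A ≈ 1.741; B ≈ 1.334; C ≈ 1.412; D ≈ 1.494.
Targets: root-2 ≈ 1.414; 4:3 ≈ 1.333; 3:2 ≈ 1.500; root-3 ≈ 1.732.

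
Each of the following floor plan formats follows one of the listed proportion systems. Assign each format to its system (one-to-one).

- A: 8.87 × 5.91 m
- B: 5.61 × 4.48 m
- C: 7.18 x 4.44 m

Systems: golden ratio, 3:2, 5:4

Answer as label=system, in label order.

A=3:2, B=5:4, C=golden ratio

A = 8.87/5.91 ≈ 1.501 → 3:2 (1.500)
B = 5.61/4.48 ≈ 1.252 → 5:4 (1.250)
C = 7.18/4.44 ≈ 1.617 → golden ratio (1.618)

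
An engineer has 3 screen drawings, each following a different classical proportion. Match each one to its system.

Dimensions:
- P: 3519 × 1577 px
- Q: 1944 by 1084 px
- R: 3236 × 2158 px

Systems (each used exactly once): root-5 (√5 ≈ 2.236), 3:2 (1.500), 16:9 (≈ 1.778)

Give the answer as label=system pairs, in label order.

P=root-5, Q=16:9, R=3:2

Ratios: P ≈ 2.231; Q ≈ 1.793; R ≈ 1.500.
Targets: root-5 ≈ 2.236; 3:2 ≈ 1.500; 16:9 ≈ 1.778.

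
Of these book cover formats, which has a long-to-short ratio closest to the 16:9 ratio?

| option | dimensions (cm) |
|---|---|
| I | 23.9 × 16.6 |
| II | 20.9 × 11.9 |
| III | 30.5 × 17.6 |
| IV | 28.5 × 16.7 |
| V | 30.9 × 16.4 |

Target 16:9 ≈ 1.778.
I: 1.440 (Δ0.338)  II: 1.756 (Δ0.022)  III: 1.733 (Δ0.045)  IV: 1.707 (Δ0.071)  V: 1.884 (Δ0.106)

II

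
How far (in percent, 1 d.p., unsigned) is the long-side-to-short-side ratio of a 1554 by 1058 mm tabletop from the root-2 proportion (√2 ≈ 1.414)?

Ratio = 1554 / 1058 ≈ 1.4688.
Ideal root-2 ≈ 1.4142. |1.4688 − 1.4142| / 1.4142 ≈ 3.86% → 3.9%.

3.9%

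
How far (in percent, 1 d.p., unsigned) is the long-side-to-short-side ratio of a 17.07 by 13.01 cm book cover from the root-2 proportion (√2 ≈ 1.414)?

Ratio = 17.07 / 13.01 ≈ 1.3121.
Ideal root-2 ≈ 1.4142. |1.3121 − 1.4142| / 1.4142 ≈ 7.22% → 7.2%.

7.2%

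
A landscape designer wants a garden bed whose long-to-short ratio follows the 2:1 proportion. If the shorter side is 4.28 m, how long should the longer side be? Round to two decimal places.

8.56 m

2:1 = 2.00000.
Longer side = 4.28 × 2.00000 ≈ 8.5600 → 8.56 m.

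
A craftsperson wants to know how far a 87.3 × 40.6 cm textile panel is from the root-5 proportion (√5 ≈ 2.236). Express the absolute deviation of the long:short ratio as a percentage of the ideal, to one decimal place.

3.8%

Ratio = 87.3 / 40.6 ≈ 2.1502.
Ideal root-5 ≈ 2.2361. |2.1502 − 2.2361| / 2.2361 ≈ 3.84% → 3.8%.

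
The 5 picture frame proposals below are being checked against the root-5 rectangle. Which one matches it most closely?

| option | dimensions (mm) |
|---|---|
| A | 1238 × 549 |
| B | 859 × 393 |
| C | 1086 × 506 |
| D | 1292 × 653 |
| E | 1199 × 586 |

A

Target root-5 ≈ 2.236.
A: 2.255 (Δ0.019)  B: 2.186 (Δ0.050)  C: 2.146 (Δ0.090)  D: 1.979 (Δ0.257)  E: 2.046 (Δ0.190)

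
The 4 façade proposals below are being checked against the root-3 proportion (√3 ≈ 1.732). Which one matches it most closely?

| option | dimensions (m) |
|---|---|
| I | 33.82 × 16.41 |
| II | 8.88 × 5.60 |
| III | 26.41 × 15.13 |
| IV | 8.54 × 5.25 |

Ratios (long/short): I ≈ 2.061; II ≈ 1.586; III ≈ 1.746; IV ≈ 1.627.
root-3 ≈ 1.732; option III is nearest (Δ 0.014).

III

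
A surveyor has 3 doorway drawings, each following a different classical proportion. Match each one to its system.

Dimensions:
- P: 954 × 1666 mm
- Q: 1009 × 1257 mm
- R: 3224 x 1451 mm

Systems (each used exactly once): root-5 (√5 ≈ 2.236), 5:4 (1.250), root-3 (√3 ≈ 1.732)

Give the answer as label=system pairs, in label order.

P=root-3, Q=5:4, R=root-5

P = 1666/954 ≈ 1.746 → root-3 (1.732)
Q = 1257/1009 ≈ 1.246 → 5:4 (1.250)
R = 3224/1451 ≈ 2.222 → root-5 (2.236)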